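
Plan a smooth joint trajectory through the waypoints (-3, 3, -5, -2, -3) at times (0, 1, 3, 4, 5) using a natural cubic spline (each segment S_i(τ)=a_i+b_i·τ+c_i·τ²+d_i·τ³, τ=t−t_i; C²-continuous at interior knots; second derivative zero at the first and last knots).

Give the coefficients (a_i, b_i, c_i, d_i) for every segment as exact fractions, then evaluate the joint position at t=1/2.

  seg 0: a=-3 b=513/61 c=0 d=-147/61
  seg 1: a=3 b=72/61 c=-441/61 d=283/122
  seg 2: a=-5 b=6/61 c=408/61 d=-231/61
  seg 3: a=-2 b=129/61 c=-285/61 d=95/61
S(1/2) = 441/488

Δ: Δ0=6, Δ1=-4, Δ2=3, Δ3=-1
row 1: diag=6, rhs=-60; c'=1/3, d'=-10
row 2: denom=6−2·1/3=16/3; d'=(42−2·-10)/(16/3)=93/8
row 3: denom=4−1·3/16=61/16; d'=(-24−1·93/8)/(61/16)=-570/61
back: M3=-570/61
back: M2=93/8−3/16·-570/61=816/61
back: M1=-10−1/3·816/61=-882/61
M: M0=0, M1=-882/61, M2=816/61, M3=-570/61, M4=0
seg 0: a=-3, c=M0/2=0, d=(M1−M0)/(6·1)=-147/61, b=Δ0−h0·(2M0+M1)/6=513/61
seg 1: a=3, c=M1/2=-441/61, d=(M2−M1)/(6·2)=283/122, b=Δ1−h1·(2M1+M2)/6=72/61
seg 2: a=-5, c=M2/2=408/61, d=(M3−M2)/(6·1)=-231/61, b=Δ2−h2·(2M2+M3)/6=6/61
seg 3: a=-2, c=M3/2=-285/61, d=(M4−M3)/(6·1)=95/61, b=Δ3−h3·(2M3+M4)/6=129/61
t_q=1/2 → seg 0, τ=1/2; S=-3+513/61·τ+0·τ²+-147/61·τ³=441/488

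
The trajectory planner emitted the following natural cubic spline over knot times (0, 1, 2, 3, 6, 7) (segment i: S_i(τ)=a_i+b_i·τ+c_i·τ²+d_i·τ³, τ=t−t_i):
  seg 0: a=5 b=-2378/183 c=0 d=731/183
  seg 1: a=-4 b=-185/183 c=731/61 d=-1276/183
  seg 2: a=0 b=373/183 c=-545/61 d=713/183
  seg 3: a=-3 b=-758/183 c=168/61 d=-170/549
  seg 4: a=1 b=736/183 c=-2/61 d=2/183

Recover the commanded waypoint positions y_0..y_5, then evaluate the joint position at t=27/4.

y_0 = S_0(0) = a_0 = 5
y_1 = S_1(0) = a_1 = -4
y_2 = S_2(0) = a_2 = 0
y_3 = S_3(0) = a_3 = -3
y_4 = S_4(0) = a_4 = 1
y_5 = S_4(1) = 5
t_q=27/4 is in segment 4 (τ=3/4); S_4(τ)=7813/1952

y_0=5 y_1=-4 y_2=0 y_3=-3 y_4=1 y_5=5
S(27/4) = 7813/1952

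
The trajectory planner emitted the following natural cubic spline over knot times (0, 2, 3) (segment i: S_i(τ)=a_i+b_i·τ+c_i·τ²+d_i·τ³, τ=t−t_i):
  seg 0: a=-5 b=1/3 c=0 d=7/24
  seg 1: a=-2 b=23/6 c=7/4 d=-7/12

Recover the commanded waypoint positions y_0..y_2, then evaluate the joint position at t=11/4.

y_0=-5 y_1=-2 y_2=3
S(11/4) = 413/256

y_0 = S_0(0) = a_0 = -5
y_1 = S_1(0) = a_1 = -2
y_2 = S_1(1) = 3
t_q=11/4 is in segment 1 (τ=3/4); S_1(τ)=413/256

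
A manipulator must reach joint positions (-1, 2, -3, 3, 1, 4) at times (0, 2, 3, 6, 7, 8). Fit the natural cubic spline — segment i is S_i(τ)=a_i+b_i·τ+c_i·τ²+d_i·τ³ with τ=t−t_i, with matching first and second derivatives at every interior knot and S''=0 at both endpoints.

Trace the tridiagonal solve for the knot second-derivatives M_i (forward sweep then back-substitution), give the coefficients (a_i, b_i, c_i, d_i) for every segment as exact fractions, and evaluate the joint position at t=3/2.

Δ: Δ0=3/2, Δ1=-5, Δ2=2, Δ3=-2, Δ4=3
row 1: diag=6, rhs=-39; c'=1/6, d'=-13/2
row 2: denom=8−1·1/6=47/6; d'=(42−1·-13/2)/(47/6)=291/47
row 3: denom=8−3·18/47=322/47; d'=(-24−3·291/47)/(322/47)=-87/14
row 4: denom=4−1·47/322=1241/322; d'=(30−1·-87/14)/(1241/322)=11661/1241
back: M4=11661/1241
back: M3=-87/14−47/322·11661/1241=-9414/1241
back: M2=291/47−18/47·-9414/1241=11289/1241
back: M1=-13/2−1/6·11289/1241=-9948/1241
M: M0=0, M1=-9948/1241, M2=11289/1241, M3=-9414/1241, M4=11661/1241, M5=0
seg 0: a=-1, c=M0/2=0, d=(M1−M0)/(6·2)=-829/1241, b=Δ0−h0·(2M0+M1)/6=10355/2482
seg 1: a=2, c=M1/2=-4974/1241, d=(M2−M1)/(6·1)=7079/2482, b=Δ1−h1·(2M1+M2)/6=-9541/2482
seg 2: a=-3, c=M2/2=11289/2482, d=(M3−M2)/(6·3)=-6901/7446, b=Δ2−h2·(2M2+M3)/6=-4100/1241
seg 3: a=3, c=M3/2=-4707/1241, d=(M4−M3)/(6·1)=7025/2482, b=Δ3−h3·(2M3+M4)/6=-2575/2482
seg 4: a=1, c=M4/2=11661/2482, d=(M5−M4)/(6·1)=-3887/2482, b=Δ4−h4·(2M4+M5)/6=-164/1241
t_q=3/2 → seg 0, τ=3/2; S=-1+10355/2482·τ+0·τ²+-829/1241·τ³=29819/9928

  seg 0: a=-1 b=10355/2482 c=0 d=-829/1241
  seg 1: a=2 b=-9541/2482 c=-4974/1241 d=7079/2482
  seg 2: a=-3 b=-4100/1241 c=11289/2482 d=-6901/7446
  seg 3: a=3 b=-2575/2482 c=-4707/1241 d=7025/2482
  seg 4: a=1 b=-164/1241 c=11661/2482 d=-3887/2482
S(3/2) = 29819/9928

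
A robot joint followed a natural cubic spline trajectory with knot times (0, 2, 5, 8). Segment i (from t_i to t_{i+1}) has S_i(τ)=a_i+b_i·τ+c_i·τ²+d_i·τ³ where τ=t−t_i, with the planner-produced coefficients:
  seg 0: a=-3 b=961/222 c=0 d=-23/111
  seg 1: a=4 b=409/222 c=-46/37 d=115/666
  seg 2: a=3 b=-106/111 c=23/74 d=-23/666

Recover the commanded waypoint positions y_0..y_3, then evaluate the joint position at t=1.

y_0=-3 y_1=4 y_2=3 y_3=2
S(1) = 83/74

y_0 = S_0(0) = a_0 = -3
y_1 = S_1(0) = a_1 = 4
y_2 = S_2(0) = a_2 = 3
y_3 = S_2(3) = 2
t_q=1 is in segment 0 (τ=1); S_0(τ)=83/74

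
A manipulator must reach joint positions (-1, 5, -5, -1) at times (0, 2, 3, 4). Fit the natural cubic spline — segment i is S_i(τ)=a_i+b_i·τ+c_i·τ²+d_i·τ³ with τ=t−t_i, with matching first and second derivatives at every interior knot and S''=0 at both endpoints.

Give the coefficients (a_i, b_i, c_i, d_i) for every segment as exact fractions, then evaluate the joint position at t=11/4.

Δ: Δ0=3, Δ1=-10, Δ2=4
row 1: diag=6, rhs=-78; c'=1/6, d'=-13
row 2: denom=4−1·1/6=23/6; d'=(84−1·-13)/(23/6)=582/23
back: M2=582/23
back: M1=-13−1/6·582/23=-396/23
M: M0=0, M1=-396/23, M2=582/23, M3=0
seg 0: a=-1, c=M0/2=0, d=(M1−M0)/(6·2)=-33/23, b=Δ0−h0·(2M0+M1)/6=201/23
seg 1: a=5, c=M1/2=-198/23, d=(M2−M1)/(6·1)=163/23, b=Δ1−h1·(2M1+M2)/6=-195/23
seg 2: a=-5, c=M2/2=291/23, d=(M3−M2)/(6·1)=-97/23, b=Δ2−h2·(2M2+M3)/6=-102/23
t_q=11/4 → seg 1, τ=3/4; S=5+-195/23·τ+-198/23·τ²+163/23·τ³=-4727/1472

  seg 0: a=-1 b=201/23 c=0 d=-33/23
  seg 1: a=5 b=-195/23 c=-198/23 d=163/23
  seg 2: a=-5 b=-102/23 c=291/23 d=-97/23
S(11/4) = -4727/1472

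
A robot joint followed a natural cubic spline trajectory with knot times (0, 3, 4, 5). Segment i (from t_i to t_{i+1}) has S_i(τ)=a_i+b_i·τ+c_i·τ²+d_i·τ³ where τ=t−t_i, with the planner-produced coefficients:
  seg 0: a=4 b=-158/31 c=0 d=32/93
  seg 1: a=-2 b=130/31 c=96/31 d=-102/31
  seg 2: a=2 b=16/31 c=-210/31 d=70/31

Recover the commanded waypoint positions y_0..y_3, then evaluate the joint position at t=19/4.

y_0 = S_0(0) = a_0 = 4
y_1 = S_1(0) = a_1 = -2
y_2 = S_2(0) = a_2 = 2
y_3 = S_2(1) = -2
t_q=19/4 is in segment 2 (τ=3/4); S_2(τ)=-467/992

y_0=4 y_1=-2 y_2=2 y_3=-2
S(19/4) = -467/992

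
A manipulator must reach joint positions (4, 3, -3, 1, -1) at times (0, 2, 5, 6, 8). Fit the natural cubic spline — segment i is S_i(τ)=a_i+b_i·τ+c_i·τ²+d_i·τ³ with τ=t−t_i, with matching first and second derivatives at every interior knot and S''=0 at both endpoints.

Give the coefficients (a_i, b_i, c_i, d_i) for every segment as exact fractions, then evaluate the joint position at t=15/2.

Δ: Δ0=-1/2, Δ1=-2, Δ2=4, Δ3=-1
row 1: diag=10, rhs=-9; c'=3/10, d'=-9/10
row 2: denom=8−3·3/10=71/10; d'=(36−3·-9/10)/(71/10)=387/71
row 3: denom=6−1·10/71=416/71; d'=(-30−1·387/71)/(416/71)=-2517/416
back: M3=-2517/416
back: M2=387/71−10/71·-2517/416=1311/208
back: M1=-9/10−3/10·1311/208=-1161/416
M: M0=0, M1=-1161/416, M2=1311/208, M3=-2517/416, M4=0
seg 0: a=4, c=M0/2=0, d=(M1−M0)/(6·2)=-387/1664, b=Δ0−h0·(2M0+M1)/6=179/416
seg 1: a=3, c=M1/2=-1161/832, d=(M2−M1)/(6·3)=97/192, b=Δ1−h1·(2M1+M2)/6=-491/208
seg 2: a=-3, c=M2/2=1311/416, d=(M3−M2)/(6·1)=-1713/832, b=Δ2−h2·(2M2+M3)/6=2419/832
seg 3: a=1, c=M3/2=-2517/832, d=(M4−M3)/(6·2)=839/1664, b=Δ3−h3·(2M3+M4)/6=631/208
t_q=15/2 → seg 3, τ=3/2; S=1+631/208·τ+-2517/832·τ²+839/1664·τ³=5929/13312

  seg 0: a=4 b=179/416 c=0 d=-387/1664
  seg 1: a=3 b=-491/208 c=-1161/832 d=97/192
  seg 2: a=-3 b=2419/832 c=1311/416 d=-1713/832
  seg 3: a=1 b=631/208 c=-2517/832 d=839/1664
S(15/2) = 5929/13312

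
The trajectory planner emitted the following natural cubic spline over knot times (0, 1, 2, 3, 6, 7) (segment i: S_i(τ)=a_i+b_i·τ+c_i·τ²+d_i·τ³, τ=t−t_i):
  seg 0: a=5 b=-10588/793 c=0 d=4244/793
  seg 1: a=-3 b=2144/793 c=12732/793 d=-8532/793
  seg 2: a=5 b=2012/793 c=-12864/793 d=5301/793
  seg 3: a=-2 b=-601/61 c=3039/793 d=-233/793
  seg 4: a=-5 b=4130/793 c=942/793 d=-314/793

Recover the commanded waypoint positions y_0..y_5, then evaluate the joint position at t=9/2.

y_0 = S_0(0) = a_0 = 5
y_1 = S_1(0) = a_1 = -3
y_2 = S_2(0) = a_2 = 5
y_3 = S_3(0) = a_3 = -2
y_4 = S_4(0) = a_4 = -5
y_5 = S_4(1) = 1
t_q=9/2 is in segment 3 (τ=3/2); S_3(τ)=-58033/6344

y_0=5 y_1=-3 y_2=5 y_3=-2 y_4=-5 y_5=1
S(9/2) = -58033/6344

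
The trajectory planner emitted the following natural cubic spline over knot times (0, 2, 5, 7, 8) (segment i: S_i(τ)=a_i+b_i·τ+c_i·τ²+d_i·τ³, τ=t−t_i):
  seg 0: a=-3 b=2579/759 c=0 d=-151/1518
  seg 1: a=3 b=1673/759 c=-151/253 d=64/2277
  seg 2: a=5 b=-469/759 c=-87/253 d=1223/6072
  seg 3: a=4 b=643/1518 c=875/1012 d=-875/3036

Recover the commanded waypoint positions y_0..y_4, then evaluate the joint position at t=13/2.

y_0=-3 y_1=3 y_2=5 y_3=4 y_4=5
S(13/2) = 64431/16192

y_0 = S_0(0) = a_0 = -3
y_1 = S_1(0) = a_1 = 3
y_2 = S_2(0) = a_2 = 5
y_3 = S_3(0) = a_3 = 4
y_4 = S_3(1) = 5
t_q=13/2 is in segment 2 (τ=3/2); S_2(τ)=64431/16192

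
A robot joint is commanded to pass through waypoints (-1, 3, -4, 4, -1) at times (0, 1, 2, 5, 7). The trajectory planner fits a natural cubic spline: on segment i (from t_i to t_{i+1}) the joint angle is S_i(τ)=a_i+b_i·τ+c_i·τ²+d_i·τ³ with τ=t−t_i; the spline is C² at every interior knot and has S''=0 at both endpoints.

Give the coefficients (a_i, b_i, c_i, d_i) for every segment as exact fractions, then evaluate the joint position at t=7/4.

  seg 0: a=-1 b=11935/1644 c=0 d=-5359/1644
  seg 1: a=3 b=-2071/822 c=-5359/548 d=8711/1644
  seg 2: a=-4 b=-10163/1644 c=838/137 d=-5207/4932
  seg 3: a=4 b=1655/822 c=-1855/548 d=1855/3288
S(7/4) = -75581/35072

Δ: Δ0=4, Δ1=-7, Δ2=8/3, Δ3=-5/2
row 1: diag=4, rhs=-66; c'=1/4, d'=-33/2
row 2: denom=8−1·1/4=31/4; d'=(58−1·-33/2)/(31/4)=298/31
row 3: denom=10−3·12/31=274/31; d'=(-31−3·298/31)/(274/31)=-1855/274
back: M3=-1855/274
back: M2=298/31−12/31·-1855/274=1676/137
back: M1=-33/2−1/4·1676/137=-5359/274
M: M0=0, M1=-5359/274, M2=1676/137, M3=-1855/274, M4=0
seg 0: a=-1, c=M0/2=0, d=(M1−M0)/(6·1)=-5359/1644, b=Δ0−h0·(2M0+M1)/6=11935/1644
seg 1: a=3, c=M1/2=-5359/548, d=(M2−M1)/(6·1)=8711/1644, b=Δ1−h1·(2M1+M2)/6=-2071/822
seg 2: a=-4, c=M2/2=838/137, d=(M3−M2)/(6·3)=-5207/4932, b=Δ2−h2·(2M2+M3)/6=-10163/1644
seg 3: a=4, c=M3/2=-1855/548, d=(M4−M3)/(6·2)=1855/3288, b=Δ3−h3·(2M3+M4)/6=1655/822
t_q=7/4 → seg 1, τ=3/4; S=3+-2071/822·τ+-5359/548·τ²+8711/1644·τ³=-75581/35072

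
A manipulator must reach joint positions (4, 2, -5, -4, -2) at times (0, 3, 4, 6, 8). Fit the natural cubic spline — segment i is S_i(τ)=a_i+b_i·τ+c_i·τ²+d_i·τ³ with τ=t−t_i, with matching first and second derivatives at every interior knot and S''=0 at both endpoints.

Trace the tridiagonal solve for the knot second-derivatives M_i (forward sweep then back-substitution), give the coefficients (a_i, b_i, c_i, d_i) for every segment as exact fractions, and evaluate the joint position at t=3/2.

Δ: Δ0=-2/3, Δ1=-7, Δ2=1/2, Δ3=1
row 1: diag=8, rhs=-38; c'=1/8, d'=-19/4
row 2: denom=6−1·1/8=47/8; d'=(45−1·-19/4)/(47/8)=398/47
row 3: denom=8−2·16/47=344/47; d'=(3−2·398/47)/(344/47)=-655/344
back: M3=-655/344
back: M2=398/47−16/47·-655/344=392/43
back: M1=-19/4−1/8·392/43=-1013/172
M: M0=0, M1=-1013/172, M2=392/43, M3=-655/344, M4=0
seg 0: a=4, c=M0/2=0, d=(M1−M0)/(6·3)=-1013/3096, b=Δ0−h0·(2M0+M1)/6=2351/1032
seg 1: a=2, c=M1/2=-1013/344, d=(M2−M1)/(6·1)=2581/1032, b=Δ1−h1·(2M1+M2)/6=-3383/516
seg 2: a=-5, c=M2/2=196/43, d=(M3−M2)/(6·2)=-3791/4128, b=Δ2−h2·(2M2+M3)/6=-5101/1032
seg 3: a=-4, c=M3/2=-655/688, d=(M4−M3)/(6·2)=655/4128, b=Δ3−h3·(2M3+M4)/6=1171/516
t_q=3/2 → seg 0, τ=3/2; S=4+2351/1032·τ+0·τ²+-1013/3096·τ³=17373/2752

  seg 0: a=4 b=2351/1032 c=0 d=-1013/3096
  seg 1: a=2 b=-3383/516 c=-1013/344 d=2581/1032
  seg 2: a=-5 b=-5101/1032 c=196/43 d=-3791/4128
  seg 3: a=-4 b=1171/516 c=-655/688 d=655/4128
S(3/2) = 17373/2752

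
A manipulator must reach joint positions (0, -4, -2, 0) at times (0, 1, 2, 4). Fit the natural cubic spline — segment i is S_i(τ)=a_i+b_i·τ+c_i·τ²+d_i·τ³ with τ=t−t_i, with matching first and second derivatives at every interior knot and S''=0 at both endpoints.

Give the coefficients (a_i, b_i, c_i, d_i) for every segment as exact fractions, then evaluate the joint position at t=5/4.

Δ: Δ0=-4, Δ1=2, Δ2=1
row 1: diag=4, rhs=36; c'=1/4, d'=9
row 2: denom=6−1·1/4=23/4; d'=(-6−1·9)/(23/4)=-60/23
back: M2=-60/23
back: M1=9−1/4·-60/23=222/23
M: M0=0, M1=222/23, M2=-60/23, M3=0
seg 0: a=0, c=M0/2=0, d=(M1−M0)/(6·1)=37/23, b=Δ0−h0·(2M0+M1)/6=-129/23
seg 1: a=-4, c=M1/2=111/23, d=(M2−M1)/(6·1)=-47/23, b=Δ1−h1·(2M1+M2)/6=-18/23
seg 2: a=-2, c=M2/2=-30/23, d=(M3−M2)/(6·2)=5/23, b=Δ2−h2·(2M2+M3)/6=63/23
t_q=5/4 → seg 1, τ=1/4; S=-4+-18/23·τ+111/23·τ²+-47/23·τ³=-5779/1472

  seg 0: a=0 b=-129/23 c=0 d=37/23
  seg 1: a=-4 b=-18/23 c=111/23 d=-47/23
  seg 2: a=-2 b=63/23 c=-30/23 d=5/23
S(5/4) = -5779/1472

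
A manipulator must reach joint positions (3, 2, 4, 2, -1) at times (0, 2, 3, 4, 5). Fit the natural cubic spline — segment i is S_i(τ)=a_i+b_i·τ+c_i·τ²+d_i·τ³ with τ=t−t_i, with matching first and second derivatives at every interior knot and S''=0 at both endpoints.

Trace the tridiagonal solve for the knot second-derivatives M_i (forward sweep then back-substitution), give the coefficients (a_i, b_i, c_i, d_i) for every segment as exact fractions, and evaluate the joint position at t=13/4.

Δ: Δ0=-1/2, Δ1=2, Δ2=-2, Δ3=-3
row 1: diag=6, rhs=15; c'=1/6, d'=5/2
row 2: denom=4−1·1/6=23/6; d'=(-24−1·5/2)/(23/6)=-159/23
row 3: denom=4−1·6/23=86/23; d'=(-6−1·-159/23)/(86/23)=21/86
back: M3=21/86
back: M2=-159/23−6/23·21/86=-300/43
back: M1=5/2−1/6·-300/43=315/86
M: M0=0, M1=315/86, M2=-300/43, M3=21/86, M4=0
seg 0: a=3, c=M0/2=0, d=(M1−M0)/(6·2)=105/344, b=Δ0−h0·(2M0+M1)/6=-74/43
seg 1: a=2, c=M1/2=315/172, d=(M2−M1)/(6·1)=-305/172, b=Δ1−h1·(2M1+M2)/6=167/86
seg 2: a=4, c=M2/2=-150/43, d=(M3−M2)/(6·1)=207/172, b=Δ2−h2·(2M2+M3)/6=49/172
seg 3: a=2, c=M3/2=21/172, d=(M4−M3)/(6·1)=-7/172, b=Δ3−h3·(2M3+M4)/6=-265/86
t_q=13/4 → seg 2, τ=1/4; S=4+49/172·τ+-150/43·τ²+207/172·τ³=42623/11008

  seg 0: a=3 b=-74/43 c=0 d=105/344
  seg 1: a=2 b=167/86 c=315/172 d=-305/172
  seg 2: a=4 b=49/172 c=-150/43 d=207/172
  seg 3: a=2 b=-265/86 c=21/172 d=-7/172
S(13/4) = 42623/11008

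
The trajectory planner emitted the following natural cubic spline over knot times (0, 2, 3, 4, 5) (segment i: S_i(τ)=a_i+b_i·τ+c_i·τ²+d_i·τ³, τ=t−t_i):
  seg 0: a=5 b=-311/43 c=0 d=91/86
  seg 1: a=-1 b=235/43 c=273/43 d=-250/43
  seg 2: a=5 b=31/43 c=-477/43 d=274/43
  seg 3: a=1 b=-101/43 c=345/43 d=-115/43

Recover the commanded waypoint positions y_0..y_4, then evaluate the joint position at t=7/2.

y_0 = S_0(0) = a_0 = 5
y_1 = S_1(0) = a_1 = -1
y_2 = S_2(0) = a_2 = 5
y_3 = S_3(0) = a_3 = 1
y_4 = S_3(1) = 4
t_q=7/2 is in segment 2 (τ=1/2); S_2(τ)=291/86

y_0=5 y_1=-1 y_2=5 y_3=1 y_4=4
S(7/2) = 291/86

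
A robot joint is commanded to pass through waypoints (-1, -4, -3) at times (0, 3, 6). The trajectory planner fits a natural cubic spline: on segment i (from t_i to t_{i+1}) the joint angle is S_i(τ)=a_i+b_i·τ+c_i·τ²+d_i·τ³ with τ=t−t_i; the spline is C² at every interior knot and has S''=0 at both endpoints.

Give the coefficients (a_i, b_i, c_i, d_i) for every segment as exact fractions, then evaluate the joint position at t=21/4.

Δ: Δ0=-1, Δ1=1/3
row 1: diag=12, rhs=8; c'=1/4, d'=2/3
back: M1=2/3
M: M0=0, M1=2/3, M2=0
seg 0: a=-1, c=M0/2=0, d=(M1−M0)/(6·3)=1/27, b=Δ0−h0·(2M0+M1)/6=-4/3
seg 1: a=-4, c=M1/2=1/3, d=(M2−M1)/(6·3)=-1/27, b=Δ1−h1·(2M1+M2)/6=-1/3
t_q=21/4 → seg 1, τ=9/4; S=-4+-1/3·τ+1/3·τ²+-1/27·τ³=-223/64

  seg 0: a=-1 b=-4/3 c=0 d=1/27
  seg 1: a=-4 b=-1/3 c=1/3 d=-1/27
S(21/4) = -223/64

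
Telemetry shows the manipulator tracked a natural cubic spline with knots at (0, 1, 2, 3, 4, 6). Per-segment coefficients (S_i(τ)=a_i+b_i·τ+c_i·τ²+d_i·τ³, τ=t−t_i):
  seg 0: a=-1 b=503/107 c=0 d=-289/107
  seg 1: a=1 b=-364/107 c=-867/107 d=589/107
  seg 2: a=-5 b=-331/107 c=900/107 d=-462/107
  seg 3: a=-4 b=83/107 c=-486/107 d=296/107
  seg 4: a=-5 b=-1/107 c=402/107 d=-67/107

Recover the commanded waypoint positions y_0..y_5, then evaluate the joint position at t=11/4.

y_0 = S_0(0) = a_0 = -1
y_1 = S_1(0) = a_1 = 1
y_2 = S_2(0) = a_2 = -5
y_3 = S_3(0) = a_3 = -4
y_4 = S_4(0) = a_4 = -5
y_5 = S_4(2) = 5
t_q=11/4 is in segment 2 (τ=3/4); S_2(τ)=-15101/3424

y_0=-1 y_1=1 y_2=-5 y_3=-4 y_4=-5 y_5=5
S(11/4) = -15101/3424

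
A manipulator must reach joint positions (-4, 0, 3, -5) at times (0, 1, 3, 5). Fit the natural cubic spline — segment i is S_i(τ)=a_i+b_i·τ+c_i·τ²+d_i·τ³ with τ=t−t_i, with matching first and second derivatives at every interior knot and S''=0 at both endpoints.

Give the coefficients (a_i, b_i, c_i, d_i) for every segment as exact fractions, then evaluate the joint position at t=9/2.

  seg 0: a=-4 b=185/44 c=0 d=-9/44
  seg 1: a=0 b=79/22 c=-27/44 d=-19/88
  seg 2: a=3 b=-16/11 c=-21/11 d=7/22
S(9/2) = -423/176

Δ: Δ0=4, Δ1=3/2, Δ2=-4
row 1: diag=6, rhs=-15; c'=1/3, d'=-5/2
row 2: denom=8−2·1/3=22/3; d'=(-33−2·-5/2)/(22/3)=-42/11
back: M2=-42/11
back: M1=-5/2−1/3·-42/11=-27/22
M: M0=0, M1=-27/22, M2=-42/11, M3=0
seg 0: a=-4, c=M0/2=0, d=(M1−M0)/(6·1)=-9/44, b=Δ0−h0·(2M0+M1)/6=185/44
seg 1: a=0, c=M1/2=-27/44, d=(M2−M1)/(6·2)=-19/88, b=Δ1−h1·(2M1+M2)/6=79/22
seg 2: a=3, c=M2/2=-21/11, d=(M3−M2)/(6·2)=7/22, b=Δ2−h2·(2M2+M3)/6=-16/11
t_q=9/2 → seg 2, τ=3/2; S=3+-16/11·τ+-21/11·τ²+7/22·τ³=-423/176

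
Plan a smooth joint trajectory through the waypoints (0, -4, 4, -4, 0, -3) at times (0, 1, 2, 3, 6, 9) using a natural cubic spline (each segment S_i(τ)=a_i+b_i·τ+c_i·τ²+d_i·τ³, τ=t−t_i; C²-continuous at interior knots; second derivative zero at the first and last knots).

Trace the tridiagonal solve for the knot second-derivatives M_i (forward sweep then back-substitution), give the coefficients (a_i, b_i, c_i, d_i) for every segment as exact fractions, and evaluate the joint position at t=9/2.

  seg 0: a=0 b=-10571/1257 c=0 d=5543/1257
  seg 1: a=-4 b=6058/1257 c=5543/419 d=-12631/1257
  seg 2: a=4 b=1423/1257 c=-7088/419 d=9785/1257
  seg 3: a=-4 b=-11750/1257 c=2697/419 d=-10847/11313
  seg 4: a=0 b=4255/1257 c=-2756/1257 d=2756/11313
S(9/2) = -22709/3352

Δ: Δ0=-4, Δ1=8, Δ2=-8, Δ3=4/3, Δ4=-1
row 1: diag=4, rhs=72; c'=1/4, d'=18
row 2: denom=4−1·1/4=15/4; d'=(-96−1·18)/(15/4)=-152/5
row 3: denom=8−1·4/15=116/15; d'=(56−1·-152/5)/(116/15)=324/29
row 4: denom=12−3·45/116=1257/116; d'=(-14−3·324/29)/(1257/116)=-5512/1257
back: M4=-5512/1257
back: M3=324/29−45/116·-5512/1257=5394/419
back: M2=-152/5−4/15·5394/419=-14176/419
back: M1=18−1/4·-14176/419=11086/419
M: M0=0, M1=11086/419, M2=-14176/419, M3=5394/419, M4=-5512/1257, M5=0
seg 0: a=0, c=M0/2=0, d=(M1−M0)/(6·1)=5543/1257, b=Δ0−h0·(2M0+M1)/6=-10571/1257
seg 1: a=-4, c=M1/2=5543/419, d=(M2−M1)/(6·1)=-12631/1257, b=Δ1−h1·(2M1+M2)/6=6058/1257
seg 2: a=4, c=M2/2=-7088/419, d=(M3−M2)/(6·1)=9785/1257, b=Δ2−h2·(2M2+M3)/6=1423/1257
seg 3: a=-4, c=M3/2=2697/419, d=(M4−M3)/(6·3)=-10847/11313, b=Δ3−h3·(2M3+M4)/6=-11750/1257
seg 4: a=0, c=M4/2=-2756/1257, d=(M5−M4)/(6·3)=2756/11313, b=Δ4−h4·(2M4+M5)/6=4255/1257
t_q=9/2 → seg 3, τ=3/2; S=-4+-11750/1257·τ+2697/419·τ²+-10847/11313·τ³=-22709/3352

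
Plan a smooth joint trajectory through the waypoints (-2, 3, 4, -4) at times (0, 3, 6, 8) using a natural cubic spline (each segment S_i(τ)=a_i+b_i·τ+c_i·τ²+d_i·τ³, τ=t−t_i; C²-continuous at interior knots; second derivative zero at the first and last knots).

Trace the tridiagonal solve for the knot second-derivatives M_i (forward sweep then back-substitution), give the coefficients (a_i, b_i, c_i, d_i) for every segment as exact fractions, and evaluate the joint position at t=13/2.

Δ: Δ0=5/3, Δ1=1/3, Δ2=-4
row 1: diag=12, rhs=-8; c'=1/4, d'=-2/3
row 2: denom=10−3·1/4=37/4; d'=(-26−3·-2/3)/(37/4)=-96/37
back: M2=-96/37
back: M1=-2/3−1/4·-96/37=-2/111
M: M0=0, M1=-2/111, M2=-96/37, M3=0
seg 0: a=-2, c=M0/2=0, d=(M1−M0)/(6·3)=-1/999, b=Δ0−h0·(2M0+M1)/6=62/37
seg 1: a=3, c=M1/2=-1/111, d=(M2−M1)/(6·3)=-143/999, b=Δ1−h1·(2M1+M2)/6=61/37
seg 2: a=4, c=M2/2=-48/37, d=(M3−M2)/(6·2)=8/37, b=Δ2−h2·(2M2+M3)/6=-84/37
t_q=13/2 → seg 2, τ=1/2; S=4+-84/37·τ+-48/37·τ²+8/37·τ³=95/37

  seg 0: a=-2 b=62/37 c=0 d=-1/999
  seg 1: a=3 b=61/37 c=-1/111 d=-143/999
  seg 2: a=4 b=-84/37 c=-48/37 d=8/37
S(13/2) = 95/37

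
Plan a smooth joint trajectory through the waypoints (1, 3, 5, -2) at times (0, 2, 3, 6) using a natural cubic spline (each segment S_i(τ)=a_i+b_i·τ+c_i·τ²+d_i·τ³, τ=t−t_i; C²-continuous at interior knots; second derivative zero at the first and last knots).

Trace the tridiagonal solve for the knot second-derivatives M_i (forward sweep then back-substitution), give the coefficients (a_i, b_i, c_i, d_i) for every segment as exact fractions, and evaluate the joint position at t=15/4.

  seg 0: a=1 b=67/141 c=0 d=37/282
  seg 1: a=3 b=289/141 c=37/47 d=-118/141
  seg 2: a=5 b=157/141 c=-81/47 d=9/47
S(15/4) = 14879/3008

Δ: Δ0=1, Δ1=2, Δ2=-7/3
row 1: diag=6, rhs=6; c'=1/6, d'=1
row 2: denom=8−1·1/6=47/6; d'=(-26−1·1)/(47/6)=-162/47
back: M2=-162/47
back: M1=1−1/6·-162/47=74/47
M: M0=0, M1=74/47, M2=-162/47, M3=0
seg 0: a=1, c=M0/2=0, d=(M1−M0)/(6·2)=37/282, b=Δ0−h0·(2M0+M1)/6=67/141
seg 1: a=3, c=M1/2=37/47, d=(M2−M1)/(6·1)=-118/141, b=Δ1−h1·(2M1+M2)/6=289/141
seg 2: a=5, c=M2/2=-81/47, d=(M3−M2)/(6·3)=9/47, b=Δ2−h2·(2M2+M3)/6=157/141
t_q=15/4 → seg 2, τ=3/4; S=5+157/141·τ+-81/47·τ²+9/47·τ³=14879/3008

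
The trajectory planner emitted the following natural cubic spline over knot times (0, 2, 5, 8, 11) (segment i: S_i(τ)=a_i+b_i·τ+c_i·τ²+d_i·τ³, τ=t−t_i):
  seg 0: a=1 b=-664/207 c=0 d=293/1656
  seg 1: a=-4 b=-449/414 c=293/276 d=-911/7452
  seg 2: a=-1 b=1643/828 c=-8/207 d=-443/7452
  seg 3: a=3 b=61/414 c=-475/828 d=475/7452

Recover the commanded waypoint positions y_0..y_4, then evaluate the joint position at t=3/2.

y_0=1 y_1=-4 y_2=-1 y_3=3 y_4=0
S(3/2) = -14195/4416

y_0 = S_0(0) = a_0 = 1
y_1 = S_1(0) = a_1 = -4
y_2 = S_2(0) = a_2 = -1
y_3 = S_3(0) = a_3 = 3
y_4 = S_3(3) = 0
t_q=3/2 is in segment 0 (τ=3/2); S_0(τ)=-14195/4416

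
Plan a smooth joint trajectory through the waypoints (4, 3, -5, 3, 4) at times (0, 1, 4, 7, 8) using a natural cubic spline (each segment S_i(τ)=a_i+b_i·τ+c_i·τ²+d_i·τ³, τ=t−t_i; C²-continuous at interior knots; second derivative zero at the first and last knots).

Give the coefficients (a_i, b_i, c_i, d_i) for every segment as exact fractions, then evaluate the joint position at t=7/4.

  seg 0: a=4 b=-7/13 c=0 d=-6/13
  seg 1: a=3 b=-25/13 c=-18/13 d=133/351
  seg 2: a=-5 b=0 c=79/39 d=-133/351
  seg 3: a=3 b=25/13 c=-18/13 d=6/13
S(7/4) = 781/832

Δ: Δ0=-1, Δ1=-8/3, Δ2=8/3, Δ3=1
row 1: diag=8, rhs=-10; c'=3/8, d'=-5/4
row 2: denom=12−3·3/8=87/8; d'=(32−3·-5/4)/(87/8)=286/87
row 3: denom=8−3·8/29=208/29; d'=(-10−3·286/87)/(208/29)=-36/13
back: M3=-36/13
back: M2=286/87−8/29·-36/13=158/39
back: M1=-5/4−3/8·158/39=-36/13
M: M0=0, M1=-36/13, M2=158/39, M3=-36/13, M4=0
seg 0: a=4, c=M0/2=0, d=(M1−M0)/(6·1)=-6/13, b=Δ0−h0·(2M0+M1)/6=-7/13
seg 1: a=3, c=M1/2=-18/13, d=(M2−M1)/(6·3)=133/351, b=Δ1−h1·(2M1+M2)/6=-25/13
seg 2: a=-5, c=M2/2=79/39, d=(M3−M2)/(6·3)=-133/351, b=Δ2−h2·(2M2+M3)/6=0
seg 3: a=3, c=M3/2=-18/13, d=(M4−M3)/(6·1)=6/13, b=Δ3−h3·(2M3+M4)/6=25/13
t_q=7/4 → seg 1, τ=3/4; S=3+-25/13·τ+-18/13·τ²+133/351·τ³=781/832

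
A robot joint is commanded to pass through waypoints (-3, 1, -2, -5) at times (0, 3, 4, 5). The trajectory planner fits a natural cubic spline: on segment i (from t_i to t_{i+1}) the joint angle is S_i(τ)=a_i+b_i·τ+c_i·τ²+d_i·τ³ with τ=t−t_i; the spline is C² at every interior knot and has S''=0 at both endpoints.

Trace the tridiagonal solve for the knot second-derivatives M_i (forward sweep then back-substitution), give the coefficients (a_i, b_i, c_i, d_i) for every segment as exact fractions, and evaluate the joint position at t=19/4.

Δ: Δ0=4/3, Δ1=-3, Δ2=-3
row 1: diag=8, rhs=-26; c'=1/8, d'=-13/4
row 2: denom=4−1·1/8=31/8; d'=(0−1·-13/4)/(31/8)=26/31
back: M2=26/31
back: M1=-13/4−1/8·26/31=-104/31
M: M0=0, M1=-104/31, M2=26/31, M3=0
seg 0: a=-3, c=M0/2=0, d=(M1−M0)/(6·3)=-52/279, b=Δ0−h0·(2M0+M1)/6=280/93
seg 1: a=1, c=M1/2=-52/31, d=(M2−M1)/(6·1)=65/93, b=Δ1−h1·(2M1+M2)/6=-188/93
seg 2: a=-2, c=M2/2=13/31, d=(M3−M2)/(6·1)=-13/93, b=Δ2−h2·(2M2+M3)/6=-305/93
t_q=19/4 → seg 2, τ=3/4; S=-2+-305/93·τ+13/31·τ²+-13/93·τ³=-8497/1984

  seg 0: a=-3 b=280/93 c=0 d=-52/279
  seg 1: a=1 b=-188/93 c=-52/31 d=65/93
  seg 2: a=-2 b=-305/93 c=13/31 d=-13/93
S(19/4) = -8497/1984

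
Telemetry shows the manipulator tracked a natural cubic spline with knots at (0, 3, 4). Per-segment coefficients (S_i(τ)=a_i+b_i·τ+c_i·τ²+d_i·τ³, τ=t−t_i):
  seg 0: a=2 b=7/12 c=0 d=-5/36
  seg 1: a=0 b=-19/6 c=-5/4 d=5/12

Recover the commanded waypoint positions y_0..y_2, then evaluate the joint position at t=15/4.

y_0=2 y_1=0 y_2=-4
S(15/4) = -743/256

y_0 = S_0(0) = a_0 = 2
y_1 = S_1(0) = a_1 = 0
y_2 = S_1(1) = -4
t_q=15/4 is in segment 1 (τ=3/4); S_1(τ)=-743/256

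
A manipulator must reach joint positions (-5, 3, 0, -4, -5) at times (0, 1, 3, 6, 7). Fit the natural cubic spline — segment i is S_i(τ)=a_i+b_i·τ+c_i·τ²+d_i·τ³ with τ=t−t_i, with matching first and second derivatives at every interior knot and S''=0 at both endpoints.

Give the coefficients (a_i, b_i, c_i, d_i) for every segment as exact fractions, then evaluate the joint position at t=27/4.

  seg 0: a=-5 b=22963/2364 c=0 d=-4051/2364
  seg 1: a=3 b=5405/1182 c=-4051/788 d=4975/4728
  seg 2: a=0 b=-1988/591 c=231/197 d=-293/1773
  seg 3: a=-4 b=-467/591 c=-62/197 d=62/591
S(27/4) = -29789/6304

Δ: Δ0=8, Δ1=-3/2, Δ2=-4/3, Δ3=-1
row 1: diag=6, rhs=-57; c'=1/3, d'=-19/2
row 2: denom=10−2·1/3=28/3; d'=(1−2·-19/2)/(28/3)=15/7
row 3: denom=8−3·9/28=197/28; d'=(2−3·15/7)/(197/28)=-124/197
back: M3=-124/197
back: M2=15/7−9/28·-124/197=462/197
back: M1=-19/2−1/3·462/197=-4051/394
M: M0=0, M1=-4051/394, M2=462/197, M3=-124/197, M4=0
seg 0: a=-5, c=M0/2=0, d=(M1−M0)/(6·1)=-4051/2364, b=Δ0−h0·(2M0+M1)/6=22963/2364
seg 1: a=3, c=M1/2=-4051/788, d=(M2−M1)/(6·2)=4975/4728, b=Δ1−h1·(2M1+M2)/6=5405/1182
seg 2: a=0, c=M2/2=231/197, d=(M3−M2)/(6·3)=-293/1773, b=Δ2−h2·(2M2+M3)/6=-1988/591
seg 3: a=-4, c=M3/2=-62/197, d=(M4−M3)/(6·1)=62/591, b=Δ3−h3·(2M3+M4)/6=-467/591
t_q=27/4 → seg 3, τ=3/4; S=-4+-467/591·τ+-62/197·τ²+62/591·τ³=-29789/6304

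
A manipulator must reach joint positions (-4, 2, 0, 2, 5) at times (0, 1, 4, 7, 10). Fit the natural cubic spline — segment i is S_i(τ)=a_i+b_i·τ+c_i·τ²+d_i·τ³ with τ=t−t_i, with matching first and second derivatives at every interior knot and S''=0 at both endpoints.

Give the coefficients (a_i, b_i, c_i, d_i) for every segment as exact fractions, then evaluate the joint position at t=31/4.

  seg 0: a=-4 b=251/36 c=0 d=-35/36
  seg 1: a=2 b=73/18 c=-35/12 d=145/324
  seg 2: a=0 b=-49/36 c=10/9 d=-47/324
  seg 3: a=2 b=25/18 c=-7/36 d=7/324
S(31/4) = 753/256

Δ: Δ0=6, Δ1=-2/3, Δ2=2/3, Δ3=1
row 1: diag=8, rhs=-40; c'=3/8, d'=-5
row 2: denom=12−3·3/8=87/8; d'=(8−3·-5)/(87/8)=184/87
row 3: denom=12−3·8/29=324/29; d'=(2−3·184/87)/(324/29)=-7/18
back: M3=-7/18
back: M2=184/87−8/29·-7/18=20/9
back: M1=-5−3/8·20/9=-35/6
M: M0=0, M1=-35/6, M2=20/9, M3=-7/18, M4=0
seg 0: a=-4, c=M0/2=0, d=(M1−M0)/(6·1)=-35/36, b=Δ0−h0·(2M0+M1)/6=251/36
seg 1: a=2, c=M1/2=-35/12, d=(M2−M1)/(6·3)=145/324, b=Δ1−h1·(2M1+M2)/6=73/18
seg 2: a=0, c=M2/2=10/9, d=(M3−M2)/(6·3)=-47/324, b=Δ2−h2·(2M2+M3)/6=-49/36
seg 3: a=2, c=M3/2=-7/36, d=(M4−M3)/(6·3)=7/324, b=Δ3−h3·(2M3+M4)/6=25/18
t_q=31/4 → seg 3, τ=3/4; S=2+25/18·τ+-7/36·τ²+7/324·τ³=753/256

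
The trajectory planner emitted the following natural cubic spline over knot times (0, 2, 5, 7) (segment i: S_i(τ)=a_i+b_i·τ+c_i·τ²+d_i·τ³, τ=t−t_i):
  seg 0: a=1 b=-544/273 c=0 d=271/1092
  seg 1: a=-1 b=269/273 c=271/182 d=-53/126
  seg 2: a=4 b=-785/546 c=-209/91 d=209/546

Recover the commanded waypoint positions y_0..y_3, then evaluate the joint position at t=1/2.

y_0 = S_0(0) = a_0 = 1
y_1 = S_1(0) = a_1 = -1
y_2 = S_2(0) = a_2 = 4
y_3 = S_2(2) = -5
t_q=1/2 is in segment 0 (τ=1/2); S_0(τ)=101/2912

y_0=1 y_1=-1 y_2=4 y_3=-5
S(1/2) = 101/2912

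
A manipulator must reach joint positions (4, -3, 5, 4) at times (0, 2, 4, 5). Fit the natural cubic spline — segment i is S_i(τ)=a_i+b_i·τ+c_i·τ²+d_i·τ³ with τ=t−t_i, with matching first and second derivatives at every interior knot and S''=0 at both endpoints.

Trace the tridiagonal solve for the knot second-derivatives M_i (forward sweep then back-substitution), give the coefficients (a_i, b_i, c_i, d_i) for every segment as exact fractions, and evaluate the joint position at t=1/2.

  seg 0: a=4 b=-6 c=0 d=5/8
  seg 1: a=-3 b=3/2 c=15/4 d=-5/4
  seg 2: a=5 b=3/2 c=-15/4 d=5/4
S(1/2) = 69/64

Δ: Δ0=-7/2, Δ1=4, Δ2=-1
row 1: diag=8, rhs=45; c'=1/4, d'=45/8
row 2: denom=6−2·1/4=11/2; d'=(-30−2·45/8)/(11/2)=-15/2
back: M2=-15/2
back: M1=45/8−1/4·-15/2=15/2
M: M0=0, M1=15/2, M2=-15/2, M3=0
seg 0: a=4, c=M0/2=0, d=(M1−M0)/(6·2)=5/8, b=Δ0−h0·(2M0+M1)/6=-6
seg 1: a=-3, c=M1/2=15/4, d=(M2−M1)/(6·2)=-5/4, b=Δ1−h1·(2M1+M2)/6=3/2
seg 2: a=5, c=M2/2=-15/4, d=(M3−M2)/(6·1)=5/4, b=Δ2−h2·(2M2+M3)/6=3/2
t_q=1/2 → seg 0, τ=1/2; S=4+-6·τ+0·τ²+5/8·τ³=69/64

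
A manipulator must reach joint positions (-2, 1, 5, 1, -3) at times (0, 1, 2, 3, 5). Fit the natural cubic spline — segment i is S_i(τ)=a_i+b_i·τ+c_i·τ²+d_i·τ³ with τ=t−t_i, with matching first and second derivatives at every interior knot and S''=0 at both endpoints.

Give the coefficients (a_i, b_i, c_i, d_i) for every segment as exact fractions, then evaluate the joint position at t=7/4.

Δ: Δ0=3, Δ1=4, Δ2=-4, Δ3=-2
row 1: diag=4, rhs=6; c'=1/4, d'=3/2
row 2: denom=4−1·1/4=15/4; d'=(-48−1·3/2)/(15/4)=-66/5
row 3: denom=6−1·4/15=86/15; d'=(12−1·-66/5)/(86/15)=189/43
back: M3=189/43
back: M2=-66/5−4/15·189/43=-618/43
back: M1=3/2−1/4·-618/43=219/43
M: M0=0, M1=219/43, M2=-618/43, M3=189/43, M4=0
seg 0: a=-2, c=M0/2=0, d=(M1−M0)/(6·1)=73/86, b=Δ0−h0·(2M0+M1)/6=185/86
seg 1: a=1, c=M1/2=219/86, d=(M2−M1)/(6·1)=-279/86, b=Δ1−h1·(2M1+M2)/6=202/43
seg 2: a=5, c=M2/2=-309/43, d=(M3−M2)/(6·1)=269/86, b=Δ2−h2·(2M2+M3)/6=5/86
seg 3: a=1, c=M3/2=189/86, d=(M4−M3)/(6·2)=-63/172, b=Δ3−h3·(2M3+M4)/6=-212/43
t_q=7/4 → seg 1, τ=3/4; S=1+202/43·τ+219/86·τ²+-279/86·τ³=25247/5504

  seg 0: a=-2 b=185/86 c=0 d=73/86
  seg 1: a=1 b=202/43 c=219/86 d=-279/86
  seg 2: a=5 b=5/86 c=-309/43 d=269/86
  seg 3: a=1 b=-212/43 c=189/86 d=-63/172
S(7/4) = 25247/5504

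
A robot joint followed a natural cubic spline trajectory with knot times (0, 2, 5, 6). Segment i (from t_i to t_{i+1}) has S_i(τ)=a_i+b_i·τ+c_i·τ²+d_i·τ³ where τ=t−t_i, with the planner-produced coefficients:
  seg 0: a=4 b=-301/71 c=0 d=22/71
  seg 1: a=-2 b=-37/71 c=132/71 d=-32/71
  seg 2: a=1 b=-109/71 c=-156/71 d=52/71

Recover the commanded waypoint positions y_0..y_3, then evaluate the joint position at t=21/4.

y_0 = S_0(0) = a_0 = 4
y_1 = S_1(0) = a_1 = -2
y_2 = S_2(0) = a_2 = 1
y_3 = S_2(1) = -2
t_q=21/4 is in segment 2 (τ=1/4); S_2(τ)=557/1136

y_0=4 y_1=-2 y_2=1 y_3=-2
S(21/4) = 557/1136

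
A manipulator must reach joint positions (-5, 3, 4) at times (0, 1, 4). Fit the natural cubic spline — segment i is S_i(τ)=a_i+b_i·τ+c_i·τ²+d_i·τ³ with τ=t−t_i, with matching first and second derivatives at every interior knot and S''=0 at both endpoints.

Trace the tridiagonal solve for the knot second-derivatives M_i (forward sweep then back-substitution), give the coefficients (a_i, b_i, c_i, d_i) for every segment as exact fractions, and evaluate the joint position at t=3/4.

  seg 0: a=-5 b=215/24 c=0 d=-23/24
  seg 1: a=3 b=73/12 c=-23/8 d=23/72
S(3/4) = 673/512

Δ: Δ0=8, Δ1=1/3
row 1: diag=8, rhs=-46; c'=3/8, d'=-23/4
back: M1=-23/4
M: M0=0, M1=-23/4, M2=0
seg 0: a=-5, c=M0/2=0, d=(M1−M0)/(6·1)=-23/24, b=Δ0−h0·(2M0+M1)/6=215/24
seg 1: a=3, c=M1/2=-23/8, d=(M2−M1)/(6·3)=23/72, b=Δ1−h1·(2M1+M2)/6=73/12
t_q=3/4 → seg 0, τ=3/4; S=-5+215/24·τ+0·τ²+-23/24·τ³=673/512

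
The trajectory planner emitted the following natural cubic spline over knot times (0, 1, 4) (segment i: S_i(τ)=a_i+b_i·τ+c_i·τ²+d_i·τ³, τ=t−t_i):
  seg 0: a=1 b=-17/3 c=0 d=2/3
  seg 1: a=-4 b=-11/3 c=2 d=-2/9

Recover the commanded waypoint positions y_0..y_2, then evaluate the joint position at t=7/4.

y_0=1 y_1=-4 y_2=-3
S(7/4) = -183/32

y_0 = S_0(0) = a_0 = 1
y_1 = S_1(0) = a_1 = -4
y_2 = S_1(3) = -3
t_q=7/4 is in segment 1 (τ=3/4); S_1(τ)=-183/32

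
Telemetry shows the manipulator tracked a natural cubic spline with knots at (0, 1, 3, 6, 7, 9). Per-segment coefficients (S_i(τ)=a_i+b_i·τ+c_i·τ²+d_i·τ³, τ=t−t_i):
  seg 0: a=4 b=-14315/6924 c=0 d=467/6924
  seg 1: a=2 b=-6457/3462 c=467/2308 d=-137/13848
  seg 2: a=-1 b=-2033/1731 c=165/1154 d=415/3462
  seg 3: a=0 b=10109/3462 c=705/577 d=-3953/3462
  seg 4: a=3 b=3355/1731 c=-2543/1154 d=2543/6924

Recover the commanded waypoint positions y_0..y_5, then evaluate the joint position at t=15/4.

y_0=4 y_1=2 y_2=-1 y_3=0 y_4=3 y_5=1
S(15/4) = -129237/73856

y_0 = S_0(0) = a_0 = 4
y_1 = S_1(0) = a_1 = 2
y_2 = S_2(0) = a_2 = -1
y_3 = S_3(0) = a_3 = 0
y_4 = S_4(0) = a_4 = 3
y_5 = S_4(2) = 1
t_q=15/4 is in segment 2 (τ=3/4); S_2(τ)=-129237/73856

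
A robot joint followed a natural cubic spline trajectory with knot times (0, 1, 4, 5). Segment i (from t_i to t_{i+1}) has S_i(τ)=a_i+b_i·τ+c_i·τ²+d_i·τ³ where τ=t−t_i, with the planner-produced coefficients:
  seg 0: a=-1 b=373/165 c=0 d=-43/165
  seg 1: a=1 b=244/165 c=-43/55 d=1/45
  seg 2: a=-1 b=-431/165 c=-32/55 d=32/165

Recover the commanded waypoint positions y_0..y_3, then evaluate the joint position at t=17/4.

y_0=-1 y_1=1 y_2=-1 y_3=-4
S(17/4) = -371/220

y_0 = S_0(0) = a_0 = -1
y_1 = S_1(0) = a_1 = 1
y_2 = S_2(0) = a_2 = -1
y_3 = S_2(1) = -4
t_q=17/4 is in segment 2 (τ=1/4); S_2(τ)=-371/220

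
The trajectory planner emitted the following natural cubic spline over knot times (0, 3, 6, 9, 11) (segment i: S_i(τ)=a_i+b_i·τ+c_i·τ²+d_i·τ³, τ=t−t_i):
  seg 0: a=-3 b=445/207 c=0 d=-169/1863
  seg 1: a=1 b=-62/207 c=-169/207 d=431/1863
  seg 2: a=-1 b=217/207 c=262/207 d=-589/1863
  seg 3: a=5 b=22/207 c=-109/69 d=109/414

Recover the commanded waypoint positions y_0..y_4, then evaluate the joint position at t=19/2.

y_0=-3 y_1=1 y_2=-1 y_3=5 y_4=1
S(19/2) = 5179/1104

y_0 = S_0(0) = a_0 = -3
y_1 = S_1(0) = a_1 = 1
y_2 = S_2(0) = a_2 = -1
y_3 = S_3(0) = a_3 = 5
y_4 = S_3(2) = 1
t_q=19/2 is in segment 3 (τ=1/2); S_3(τ)=5179/1104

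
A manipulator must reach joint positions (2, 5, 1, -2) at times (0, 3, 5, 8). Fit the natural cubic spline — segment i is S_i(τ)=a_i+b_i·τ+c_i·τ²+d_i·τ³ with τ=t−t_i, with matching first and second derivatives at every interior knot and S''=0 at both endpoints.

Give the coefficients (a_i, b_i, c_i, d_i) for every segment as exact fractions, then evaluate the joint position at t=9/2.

  seg 0: a=2 b=2 c=0 d=-1/9
  seg 1: a=5 b=-1 c=-1 d=1/4
  seg 2: a=1 b=-2 c=1/2 d=-1/18
S(9/2) = 67/32

Δ: Δ0=1, Δ1=-2, Δ2=-1
row 1: diag=10, rhs=-18; c'=1/5, d'=-9/5
row 2: denom=10−2·1/5=48/5; d'=(6−2·-9/5)/(48/5)=1
back: M2=1
back: M1=-9/5−1/5·1=-2
M: M0=0, M1=-2, M2=1, M3=0
seg 0: a=2, c=M0/2=0, d=(M1−M0)/(6·3)=-1/9, b=Δ0−h0·(2M0+M1)/6=2
seg 1: a=5, c=M1/2=-1, d=(M2−M1)/(6·2)=1/4, b=Δ1−h1·(2M1+M2)/6=-1
seg 2: a=1, c=M2/2=1/2, d=(M3−M2)/(6·3)=-1/18, b=Δ2−h2·(2M2+M3)/6=-2
t_q=9/2 → seg 1, τ=3/2; S=5+-1·τ+-1·τ²+1/4·τ³=67/32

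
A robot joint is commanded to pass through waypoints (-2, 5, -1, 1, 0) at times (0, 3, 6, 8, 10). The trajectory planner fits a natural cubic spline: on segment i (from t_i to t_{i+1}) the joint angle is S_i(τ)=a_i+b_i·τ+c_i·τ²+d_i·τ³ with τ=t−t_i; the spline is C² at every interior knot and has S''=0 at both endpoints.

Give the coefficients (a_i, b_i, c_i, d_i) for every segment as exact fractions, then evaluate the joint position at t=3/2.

  seg 0: a=-2 b=3191/840 c=0 d=-1231/7560
  seg 1: a=5 b=-251/420 c=-1231/840 d=503/1512
  seg 2: a=-1 b=-49/120 c=107/70 d=-277/672
  seg 3: a=1 b=319/420 c=-529/560 d=529/3360
S(3/2) = 7053/2240

Δ: Δ0=7/3, Δ1=-2, Δ2=1, Δ3=-1/2
row 1: diag=12, rhs=-26; c'=1/4, d'=-13/6
row 2: denom=10−3·1/4=37/4; d'=(18−3·-13/6)/(37/4)=98/37
row 3: denom=8−2·8/37=280/37; d'=(-9−2·98/37)/(280/37)=-529/280
back: M3=-529/280
back: M2=98/37−8/37·-529/280=107/35
back: M1=-13/6−1/4·107/35=-1231/420
M: M0=0, M1=-1231/420, M2=107/35, M3=-529/280, M4=0
seg 0: a=-2, c=M0/2=0, d=(M1−M0)/(6·3)=-1231/7560, b=Δ0−h0·(2M0+M1)/6=3191/840
seg 1: a=5, c=M1/2=-1231/840, d=(M2−M1)/(6·3)=503/1512, b=Δ1−h1·(2M1+M2)/6=-251/420
seg 2: a=-1, c=M2/2=107/70, d=(M3−M2)/(6·2)=-277/672, b=Δ2−h2·(2M2+M3)/6=-49/120
seg 3: a=1, c=M3/2=-529/560, d=(M4−M3)/(6·2)=529/3360, b=Δ3−h3·(2M3+M4)/6=319/420
t_q=3/2 → seg 0, τ=3/2; S=-2+3191/840·τ+0·τ²+-1231/7560·τ³=7053/2240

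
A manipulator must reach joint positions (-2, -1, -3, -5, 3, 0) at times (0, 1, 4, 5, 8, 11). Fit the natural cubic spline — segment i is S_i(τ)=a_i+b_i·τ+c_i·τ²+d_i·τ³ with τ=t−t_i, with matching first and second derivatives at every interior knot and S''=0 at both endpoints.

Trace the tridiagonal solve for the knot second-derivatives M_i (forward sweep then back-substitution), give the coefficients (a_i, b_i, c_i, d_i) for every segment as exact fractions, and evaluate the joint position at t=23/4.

  seg 0: a=-2 b=1760/1563 c=0 d=-197/1563
  seg 1: a=-1 b=1169/1563 c=-197/521 d=-146/4689
  seg 2: a=-3 b=-3691/1563 c=-343/521 d=1594/1563
  seg 3: a=-5 b=-967/1563 c=1251/521 d=-6124/14067
  seg 4: a=3 b=3179/1563 c=-2371/1563 d=2371/14067
S(23/4) = -8955/2084

Δ: Δ0=1, Δ1=-2/3, Δ2=-2, Δ3=8/3, Δ4=-1
row 1: diag=8, rhs=-10; c'=3/8, d'=-5/4
row 2: denom=8−3·3/8=55/8; d'=(-8−3·-5/4)/(55/8)=-34/55
row 3: denom=8−1·8/55=432/55; d'=(28−1·-34/55)/(432/55)=787/216
row 4: denom=12−3·55/144=521/48; d'=(-22−3·787/216)/(521/48)=-4742/1563
back: M4=-4742/1563
back: M3=787/216−55/144·-4742/1563=2502/521
back: M2=-34/55−8/55·2502/521=-686/521
back: M1=-5/4−3/8·-686/521=-394/521
M: M0=0, M1=-394/521, M2=-686/521, M3=2502/521, M4=-4742/1563, M5=0
seg 0: a=-2, c=M0/2=0, d=(M1−M0)/(6·1)=-197/1563, b=Δ0−h0·(2M0+M1)/6=1760/1563
seg 1: a=-1, c=M1/2=-197/521, d=(M2−M1)/(6·3)=-146/4689, b=Δ1−h1·(2M1+M2)/6=1169/1563
seg 2: a=-3, c=M2/2=-343/521, d=(M3−M2)/(6·1)=1594/1563, b=Δ2−h2·(2M2+M3)/6=-3691/1563
seg 3: a=-5, c=M3/2=1251/521, d=(M4−M3)/(6·3)=-6124/14067, b=Δ3−h3·(2M3+M4)/6=-967/1563
seg 4: a=3, c=M4/2=-2371/1563, d=(M5−M4)/(6·3)=2371/14067, b=Δ4−h4·(2M4+M5)/6=3179/1563
t_q=23/4 → seg 3, τ=3/4; S=-5+-967/1563·τ+1251/521·τ²+-6124/14067·τ³=-8955/2084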